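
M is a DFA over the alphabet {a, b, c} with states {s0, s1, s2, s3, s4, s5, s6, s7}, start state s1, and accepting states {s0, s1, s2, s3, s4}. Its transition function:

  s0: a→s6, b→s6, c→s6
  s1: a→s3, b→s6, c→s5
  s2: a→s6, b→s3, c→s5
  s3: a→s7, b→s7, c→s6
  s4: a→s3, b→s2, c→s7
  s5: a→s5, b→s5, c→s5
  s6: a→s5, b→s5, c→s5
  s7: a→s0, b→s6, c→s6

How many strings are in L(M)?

The useful subgraph on states {s0, s1, s3, s7} is acyclic, so L(M) is finite; the longest accepting path visits 4 useful states, giving maximum string length 3.
Counting accepting paths from s1 by length: 1 of length 0, 1 of length 1, 2 of length 3. Total 4.

4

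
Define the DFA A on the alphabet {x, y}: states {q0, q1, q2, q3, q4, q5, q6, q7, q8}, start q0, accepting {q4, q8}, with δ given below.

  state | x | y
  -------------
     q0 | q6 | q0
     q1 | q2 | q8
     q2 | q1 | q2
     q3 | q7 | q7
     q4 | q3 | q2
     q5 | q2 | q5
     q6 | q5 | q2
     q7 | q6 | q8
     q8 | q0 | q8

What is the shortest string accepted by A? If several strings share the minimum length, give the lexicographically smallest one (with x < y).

xyxy

A breadth-first search from q0 reaches an accepting state first via the path q0 → q6 → q2 → q1 → q8 on input xyxy.
No string of length < 4 is accepted (BFS exhausts all shorter strings without reaching an accepting state), and xyxy is the lexicographically least accepting string of length 4.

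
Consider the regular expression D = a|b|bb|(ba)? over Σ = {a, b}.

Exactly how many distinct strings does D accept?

5

The expression has no Kleene star, so L(D) is finite. Expanding the alternatives gives {ε, a, b, ba, bb}.
That is 1 of length 0, 2 of length 1, 2 of length 2: 5 strings in all.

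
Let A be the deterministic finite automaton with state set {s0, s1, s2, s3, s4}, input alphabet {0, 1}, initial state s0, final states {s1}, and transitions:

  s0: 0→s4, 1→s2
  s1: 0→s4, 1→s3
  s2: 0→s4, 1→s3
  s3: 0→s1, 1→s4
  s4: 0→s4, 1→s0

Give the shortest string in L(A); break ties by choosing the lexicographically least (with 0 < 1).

A breadth-first search from s0 reaches an accepting state first via the path s0 → s2 → s3 → s1 on input 110.
No string of length < 3 is accepted (BFS exhausts all shorter strings without reaching an accepting state), and 110 is the lexicographically least accepting string of length 3.

110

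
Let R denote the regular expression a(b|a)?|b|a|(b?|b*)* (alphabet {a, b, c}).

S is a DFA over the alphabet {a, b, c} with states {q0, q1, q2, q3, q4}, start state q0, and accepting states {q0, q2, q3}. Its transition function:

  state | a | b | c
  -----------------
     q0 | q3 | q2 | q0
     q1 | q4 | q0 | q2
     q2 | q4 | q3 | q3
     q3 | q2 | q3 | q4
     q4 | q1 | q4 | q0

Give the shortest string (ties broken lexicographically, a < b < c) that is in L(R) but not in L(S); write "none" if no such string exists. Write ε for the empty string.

none

Converting the expression R to a DFA (subset construction, then merging equivalent states) gives the minimal DFA with states {r0, r1, r2, r3, r4}, start state r0, accepting states {r0, r1, r2, r4} and transitions r0: a→r1, b→r2, c→r3; r1: a→r4, b→r4, c→r3; r2: a→r3, b→r2, c→r3; r3: a→r3, b→r3, c→r3; r4: a→r3, b→r3, c→r3.
Exploring the product automaton R × S from the start pair (r0, q0), following both machines on each input symbol, reaches 11 state pairs: (r0, q0), (r1, q3), (r2, q2), (r3, q0), (r4, q2), (r4, q3), (r3, q4), (r2, q3), (r3, q3), (r3, q2), (r3, q1).
R accepts in {r0, r1, r2, r4} and S accepts in {q0, q2, q3}. The reachable pairs whose R-component is accepting are (r0, q0), (r1, q3), (r2, q2), (r4, q2), (r4, q3), (r2, q3); in each of them the S-component is accepting too, so the product for L(R) \ L(S) (R-component accepting, S-component rejecting) has no reachable accepting pair and the difference is empty.
So every string accepted by R is also accepted by S: L(R) \ L(S) = ∅ and there is no such string.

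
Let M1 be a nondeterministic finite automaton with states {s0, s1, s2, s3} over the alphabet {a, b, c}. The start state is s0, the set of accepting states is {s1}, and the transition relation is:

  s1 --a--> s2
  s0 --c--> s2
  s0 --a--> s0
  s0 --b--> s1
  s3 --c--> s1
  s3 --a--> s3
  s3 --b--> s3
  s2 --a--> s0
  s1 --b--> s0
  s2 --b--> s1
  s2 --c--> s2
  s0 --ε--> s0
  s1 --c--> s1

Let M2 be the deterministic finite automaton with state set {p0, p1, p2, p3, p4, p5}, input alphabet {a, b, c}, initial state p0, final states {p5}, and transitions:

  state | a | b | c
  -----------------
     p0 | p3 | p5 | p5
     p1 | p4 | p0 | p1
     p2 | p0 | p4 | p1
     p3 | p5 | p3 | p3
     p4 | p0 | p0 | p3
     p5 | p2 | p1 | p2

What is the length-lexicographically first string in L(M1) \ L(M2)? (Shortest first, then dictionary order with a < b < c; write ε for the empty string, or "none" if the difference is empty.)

The string ab is accepted by M1 but not by M2.
No shorter string lies in the difference, and ab is the lexicographically first length-2 string in L(M1) \ L(M2).

ab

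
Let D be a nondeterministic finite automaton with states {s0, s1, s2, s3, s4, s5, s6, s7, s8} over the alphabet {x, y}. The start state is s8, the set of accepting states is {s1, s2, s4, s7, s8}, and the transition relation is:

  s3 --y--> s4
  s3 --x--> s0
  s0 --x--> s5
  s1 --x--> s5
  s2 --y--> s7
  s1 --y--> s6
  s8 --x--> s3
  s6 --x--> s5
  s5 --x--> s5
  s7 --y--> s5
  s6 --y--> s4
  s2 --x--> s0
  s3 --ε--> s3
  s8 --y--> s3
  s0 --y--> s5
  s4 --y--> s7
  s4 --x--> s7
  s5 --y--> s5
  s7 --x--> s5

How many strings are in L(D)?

7

The useful subgraph on states {s3, s4, s7, s8} is acyclic, so L(D) is finite; the longest accepting path visits 4 useful states, giving maximum string length 3.
Counting accepting paths from s8 by length: 1 of length 0, 2 of length 2, 4 of length 3. Total 7.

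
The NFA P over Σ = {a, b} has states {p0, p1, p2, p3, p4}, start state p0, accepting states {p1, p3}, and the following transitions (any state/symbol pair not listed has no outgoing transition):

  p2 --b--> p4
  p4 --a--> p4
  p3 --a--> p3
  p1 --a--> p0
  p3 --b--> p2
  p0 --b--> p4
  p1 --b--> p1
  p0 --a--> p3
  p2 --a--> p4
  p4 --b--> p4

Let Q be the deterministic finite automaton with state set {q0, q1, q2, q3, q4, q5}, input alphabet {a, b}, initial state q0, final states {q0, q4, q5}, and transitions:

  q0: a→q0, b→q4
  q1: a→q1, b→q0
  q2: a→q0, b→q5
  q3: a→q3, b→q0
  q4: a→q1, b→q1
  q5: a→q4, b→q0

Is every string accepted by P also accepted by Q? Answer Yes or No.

Exploring the product automaton P × Q from the start pair (p0, q0), following both machines on each input symbol, reaches 6 state pairs: (p0, q0), (p3, q0), (p4, q4), (p2, q4), (p4, q1), (p4, q0).
P accepts in {p1, p3} and Q accepts in {q0, q4, q5}. The reachable pairs whose P-component is accepting are (p3, q0); in each of them the Q-component is accepting too, so the product for L(P) \ L(Q) (P-component accepting, Q-component rejecting) has no reachable accepting pair and the difference is empty.
Hence every string in L(P) is also in L(Q).

Yes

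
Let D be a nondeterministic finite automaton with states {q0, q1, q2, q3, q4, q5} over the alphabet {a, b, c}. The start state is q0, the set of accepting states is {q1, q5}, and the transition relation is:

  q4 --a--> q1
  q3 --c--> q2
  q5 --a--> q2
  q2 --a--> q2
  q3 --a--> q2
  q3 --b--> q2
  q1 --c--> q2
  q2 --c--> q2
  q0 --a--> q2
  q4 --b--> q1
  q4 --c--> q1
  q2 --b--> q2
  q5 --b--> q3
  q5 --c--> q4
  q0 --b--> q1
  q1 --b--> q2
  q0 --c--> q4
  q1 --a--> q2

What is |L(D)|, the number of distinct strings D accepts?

The useful subgraph on states {q0, q1, q4} is acyclic, so L(D) is finite; the longest accepting path visits 3 useful states, giving maximum string length 2.
Counting accepting paths from q0 by length: 1 of length 1, 3 of length 2. Total 4.

4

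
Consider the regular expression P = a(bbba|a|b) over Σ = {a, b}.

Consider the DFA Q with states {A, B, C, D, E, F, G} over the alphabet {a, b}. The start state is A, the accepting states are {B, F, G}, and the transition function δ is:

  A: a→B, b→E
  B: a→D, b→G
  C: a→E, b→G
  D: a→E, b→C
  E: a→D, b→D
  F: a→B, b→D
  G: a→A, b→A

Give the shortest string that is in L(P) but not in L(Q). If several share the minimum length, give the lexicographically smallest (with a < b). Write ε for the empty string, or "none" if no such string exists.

The string aa is accepted by P but not by Q.
No shorter string lies in the difference, and aa is the lexicographically first length-2 string in L(P) \ L(Q).

aa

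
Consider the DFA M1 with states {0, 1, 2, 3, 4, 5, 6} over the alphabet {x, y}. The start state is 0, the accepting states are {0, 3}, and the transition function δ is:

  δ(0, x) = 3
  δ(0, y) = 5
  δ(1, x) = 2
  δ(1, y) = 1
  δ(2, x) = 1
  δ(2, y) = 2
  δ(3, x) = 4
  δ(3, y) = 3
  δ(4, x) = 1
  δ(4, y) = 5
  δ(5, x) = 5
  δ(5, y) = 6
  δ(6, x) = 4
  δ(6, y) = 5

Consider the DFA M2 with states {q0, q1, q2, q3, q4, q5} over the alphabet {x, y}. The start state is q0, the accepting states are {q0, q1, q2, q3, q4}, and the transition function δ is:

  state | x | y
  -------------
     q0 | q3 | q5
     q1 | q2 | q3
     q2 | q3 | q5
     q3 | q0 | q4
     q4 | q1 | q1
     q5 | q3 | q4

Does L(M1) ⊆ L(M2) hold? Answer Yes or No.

Yes

Exploring the product automaton M1 × M2 from the start pair (0, q0), following both machines on each input symbol, reaches 30 state pairs: (0, q0), (3, q3), (5, q5), (4, q0), (3, q4), (5, q3), (6, q4), (1, q3), (4, q1), (3, q1), (5, q0), (5, q1), (2, q0), (1, q4), (1, q2), (4, q2), (6, q5), (5, q2), (6, q3), (2, q5), (2, q1), (1, q1), (2, q3), (1, q5), (4, q3), (5, q4), (2, q4), (2, q2), (1, q0), (6, q1).
M1 accepts in {0, 3} and M2 accepts in {q0, q1, q2, q3, q4}. The reachable pairs whose M1-component is accepting are (0, q0), (3, q3), (3, q4), (3, q1); in each of them the M2-component is accepting too, so the product for L(M1) \ L(M2) (M1-component accepting, M2-component rejecting) has no reachable accepting pair and the difference is empty.
Hence every string in L(M1) is also in L(M2).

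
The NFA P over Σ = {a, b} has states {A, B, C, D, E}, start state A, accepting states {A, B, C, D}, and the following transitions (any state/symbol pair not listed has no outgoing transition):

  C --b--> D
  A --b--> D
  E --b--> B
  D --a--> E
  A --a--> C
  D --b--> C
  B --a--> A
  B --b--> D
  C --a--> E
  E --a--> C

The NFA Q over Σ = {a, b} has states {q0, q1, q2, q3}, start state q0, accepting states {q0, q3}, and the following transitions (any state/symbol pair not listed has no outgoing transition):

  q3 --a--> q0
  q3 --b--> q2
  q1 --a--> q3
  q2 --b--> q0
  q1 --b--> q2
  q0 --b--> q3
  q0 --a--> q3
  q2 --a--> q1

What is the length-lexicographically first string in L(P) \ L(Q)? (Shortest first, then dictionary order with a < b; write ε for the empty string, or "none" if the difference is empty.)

The string ab is accepted by P but not by Q.
No shorter string lies in the difference, and ab is the lexicographically first length-2 string in L(P) \ L(Q).

ab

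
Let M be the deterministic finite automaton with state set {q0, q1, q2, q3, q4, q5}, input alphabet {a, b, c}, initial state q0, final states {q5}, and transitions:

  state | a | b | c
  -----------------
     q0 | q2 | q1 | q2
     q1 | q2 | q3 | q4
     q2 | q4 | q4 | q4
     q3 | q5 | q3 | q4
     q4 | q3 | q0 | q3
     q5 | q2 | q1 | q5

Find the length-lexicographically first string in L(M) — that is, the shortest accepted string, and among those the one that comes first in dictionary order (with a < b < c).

A breadth-first search from q0 reaches an accepting state first via the path q0 → q1 → q3 → q5 on input bba.
No string of length < 3 is accepted (BFS exhausts all shorter strings without reaching an accepting state), and bba is the lexicographically least accepting string of length 3.

bba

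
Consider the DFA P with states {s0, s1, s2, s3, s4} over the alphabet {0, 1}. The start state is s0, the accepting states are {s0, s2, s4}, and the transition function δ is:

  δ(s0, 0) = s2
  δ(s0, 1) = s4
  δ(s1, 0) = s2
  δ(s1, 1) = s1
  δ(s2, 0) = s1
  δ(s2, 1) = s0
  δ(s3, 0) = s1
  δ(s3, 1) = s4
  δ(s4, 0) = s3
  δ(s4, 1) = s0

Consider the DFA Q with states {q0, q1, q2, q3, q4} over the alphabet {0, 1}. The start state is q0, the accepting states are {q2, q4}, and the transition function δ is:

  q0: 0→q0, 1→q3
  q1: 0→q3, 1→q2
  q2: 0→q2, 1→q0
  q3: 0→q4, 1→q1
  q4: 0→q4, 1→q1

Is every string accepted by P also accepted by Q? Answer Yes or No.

No

The empty string ε is in L(P) but not in L(Q).
So L(P) ⊄ L(Q).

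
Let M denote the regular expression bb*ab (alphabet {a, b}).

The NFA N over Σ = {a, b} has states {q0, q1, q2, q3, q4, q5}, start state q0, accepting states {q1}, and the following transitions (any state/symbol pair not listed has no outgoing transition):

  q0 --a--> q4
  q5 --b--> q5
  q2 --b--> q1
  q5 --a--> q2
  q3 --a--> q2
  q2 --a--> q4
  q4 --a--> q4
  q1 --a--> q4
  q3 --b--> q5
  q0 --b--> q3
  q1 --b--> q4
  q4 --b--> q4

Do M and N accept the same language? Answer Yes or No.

Converting the expression M to a DFA (subset construction, then merging equivalent states) gives the minimal DFA with states {m0, m1, m2, m3, m4}, start state m0, accepting states {m4} and transitions m0: a→m1, b→m2; m1: a→m1, b→m1; m2: a→m3, b→m2; m3: a→m1, b→m4; m4: a→m1, b→m1.
Exploring the product automaton M × N from the start pair (m0, q0), following both machines on each input symbol, reaches 6 state pairs: (m0, q0), (m1, q4), (m2, q3), (m3, q2), (m2, q5), (m4, q1).
M accepts in {m4} and N accepts in {q1}. In every reachable pair the two components are either both accepting — (m4, q1) — or both non-accepting, so no string is accepted by exactly one of the machines: L(M) \ L(N) and L(N) \ L(M) are both empty.
Hence every string is accepted by M iff it is accepted by N, and the two languages coincide.

Yes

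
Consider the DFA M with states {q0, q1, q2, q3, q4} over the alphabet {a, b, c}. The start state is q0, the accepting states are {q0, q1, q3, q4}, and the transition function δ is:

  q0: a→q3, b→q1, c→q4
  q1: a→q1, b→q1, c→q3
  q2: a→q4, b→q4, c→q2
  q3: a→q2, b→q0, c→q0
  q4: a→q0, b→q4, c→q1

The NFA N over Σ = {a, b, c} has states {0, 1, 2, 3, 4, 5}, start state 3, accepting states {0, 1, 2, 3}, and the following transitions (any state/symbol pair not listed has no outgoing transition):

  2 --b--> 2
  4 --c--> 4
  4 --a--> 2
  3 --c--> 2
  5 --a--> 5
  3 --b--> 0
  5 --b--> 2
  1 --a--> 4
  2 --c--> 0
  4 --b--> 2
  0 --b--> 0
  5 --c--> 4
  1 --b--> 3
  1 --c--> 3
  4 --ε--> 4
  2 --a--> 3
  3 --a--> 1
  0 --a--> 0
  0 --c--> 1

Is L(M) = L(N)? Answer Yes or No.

Yes

Exploring the product automaton M × N from the start pair (q0, 3), following both machines on each input symbol, reaches 5 state pairs: (q0, 3), (q3, 1), (q1, 0), (q4, 2), (q2, 4).
M accepts in {q0, q1, q3, q4} and N accepts in {0, 1, 2, 3}. In every reachable pair the two components are either both accepting — (q0, 3), (q3, 1), (q1, 0), (q4, 2) — or both non-accepting, so no string is accepted by exactly one of the machines: L(M) \ L(N) and L(N) \ L(M) are both empty.
Hence every string is accepted by M iff it is accepted by N, and the two languages coincide.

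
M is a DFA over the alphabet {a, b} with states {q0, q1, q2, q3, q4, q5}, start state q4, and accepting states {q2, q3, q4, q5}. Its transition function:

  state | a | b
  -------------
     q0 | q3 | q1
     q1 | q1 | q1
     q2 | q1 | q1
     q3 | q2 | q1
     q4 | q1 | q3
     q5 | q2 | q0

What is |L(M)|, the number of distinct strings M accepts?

3

The useful subgraph on states {q2, q3, q4} is acyclic, so L(M) is finite; the longest accepting path visits 3 useful states, giving maximum string length 2.
Counting accepting paths from q4 by length: 1 of length 0, 1 of length 1, 1 of length 2. Total 3.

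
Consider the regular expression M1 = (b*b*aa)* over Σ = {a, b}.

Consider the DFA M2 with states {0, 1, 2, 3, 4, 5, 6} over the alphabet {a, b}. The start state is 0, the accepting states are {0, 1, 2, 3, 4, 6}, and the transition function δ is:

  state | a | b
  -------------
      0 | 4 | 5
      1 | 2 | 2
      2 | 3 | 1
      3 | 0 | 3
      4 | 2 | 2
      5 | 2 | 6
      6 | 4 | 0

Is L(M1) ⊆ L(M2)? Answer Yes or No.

Yes

Converting the expression M1 to a DFA (subset construction, then merging equivalent states) gives the minimal DFA with states {r0, r1, r2, r3}, start state r0, accepting states {r0} and transitions r0: a→r1, b→r2; r1: a→r0, b→r3; r2: a→r1, b→r2; r3: a→r3, b→r3.
Exploring the product automaton M1 × M2 from the start pair (r0, 0), following both machines on each input symbol, reaches 21 state pairs: (r0, 0), (r1, 4), (r2, 5), (r0, 2), (r3, 2), (r1, 2), (r2, 6), (r1, 3), (r2, 1), (r3, 3), (r3, 1), (r0, 3), (r2, 0), (r2, 2), (r3, 0), (r1, 0), (r2, 3), (r3, 4), (r3, 5), (r0, 4), (r3, 6).
M1 accepts in {r0} and M2 accepts in {0, 1, 2, 3, 4, 6}. The reachable pairs whose M1-component is accepting are (r0, 0), (r0, 2), (r0, 3), (r0, 4); in each of them the M2-component is accepting too, so the product for L(M1) \ L(M2) (M1-component accepting, M2-component rejecting) has no reachable accepting pair and the difference is empty.
Hence every string in L(M1) is also in L(M2).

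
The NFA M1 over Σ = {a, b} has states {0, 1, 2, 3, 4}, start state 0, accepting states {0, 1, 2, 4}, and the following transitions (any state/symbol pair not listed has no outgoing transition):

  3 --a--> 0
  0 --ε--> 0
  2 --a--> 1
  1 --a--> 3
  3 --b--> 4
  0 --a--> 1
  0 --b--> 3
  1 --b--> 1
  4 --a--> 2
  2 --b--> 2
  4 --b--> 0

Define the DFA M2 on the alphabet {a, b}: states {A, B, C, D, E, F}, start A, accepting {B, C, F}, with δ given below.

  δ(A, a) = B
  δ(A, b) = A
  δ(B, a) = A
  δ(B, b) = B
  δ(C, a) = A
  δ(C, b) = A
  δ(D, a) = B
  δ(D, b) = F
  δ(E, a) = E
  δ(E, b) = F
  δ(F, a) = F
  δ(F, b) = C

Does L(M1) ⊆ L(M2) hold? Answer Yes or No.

No

The empty string ε is in L(M1) but not in L(M2).
So L(M1) ⊄ L(M2).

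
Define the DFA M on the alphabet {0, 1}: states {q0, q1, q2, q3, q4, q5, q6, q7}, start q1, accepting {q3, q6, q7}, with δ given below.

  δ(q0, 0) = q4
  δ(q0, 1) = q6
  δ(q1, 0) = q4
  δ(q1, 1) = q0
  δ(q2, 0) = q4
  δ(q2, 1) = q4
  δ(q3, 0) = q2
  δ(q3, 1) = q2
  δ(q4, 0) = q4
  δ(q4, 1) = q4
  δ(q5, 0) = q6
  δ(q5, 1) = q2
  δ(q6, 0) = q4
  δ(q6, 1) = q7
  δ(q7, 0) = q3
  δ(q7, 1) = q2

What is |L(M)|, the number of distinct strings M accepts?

The useful subgraph on states {q0, q1, q3, q6, q7} is acyclic, so L(M) is finite; the longest accepting path visits 5 useful states, giving maximum string length 4.
Counting accepting paths from q1 by length: 1 of length 2, 1 of length 3, 1 of length 4. Total 3.

3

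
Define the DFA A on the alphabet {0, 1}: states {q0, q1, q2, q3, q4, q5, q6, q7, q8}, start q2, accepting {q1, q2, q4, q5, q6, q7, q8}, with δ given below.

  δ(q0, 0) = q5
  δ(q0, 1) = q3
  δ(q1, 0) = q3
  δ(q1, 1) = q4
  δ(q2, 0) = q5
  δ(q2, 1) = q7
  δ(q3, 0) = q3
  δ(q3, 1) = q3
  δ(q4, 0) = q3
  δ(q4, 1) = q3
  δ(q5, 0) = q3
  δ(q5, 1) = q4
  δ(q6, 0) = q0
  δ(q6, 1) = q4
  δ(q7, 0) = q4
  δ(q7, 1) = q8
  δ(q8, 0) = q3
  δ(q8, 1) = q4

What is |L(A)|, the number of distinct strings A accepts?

7

The useful subgraph on states {q2, q4, q5, q7, q8} is acyclic, so L(A) is finite; the longest accepting path visits 4 useful states, giving maximum string length 3.
Counting accepting paths from q2 by length: 1 of length 0, 2 of length 1, 3 of length 2, 1 of length 3. Total 7.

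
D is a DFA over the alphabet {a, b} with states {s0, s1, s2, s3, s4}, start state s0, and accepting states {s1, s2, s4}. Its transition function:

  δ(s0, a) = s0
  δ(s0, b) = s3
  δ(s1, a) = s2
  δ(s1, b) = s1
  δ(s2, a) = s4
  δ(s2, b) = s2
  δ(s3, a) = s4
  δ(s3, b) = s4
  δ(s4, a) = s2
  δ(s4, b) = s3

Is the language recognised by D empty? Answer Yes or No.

No

The string ba is accepted: the run s0 → s3 → s4 ends in the accepting state s4.
Since at least one string is accepted, L(D) is not empty.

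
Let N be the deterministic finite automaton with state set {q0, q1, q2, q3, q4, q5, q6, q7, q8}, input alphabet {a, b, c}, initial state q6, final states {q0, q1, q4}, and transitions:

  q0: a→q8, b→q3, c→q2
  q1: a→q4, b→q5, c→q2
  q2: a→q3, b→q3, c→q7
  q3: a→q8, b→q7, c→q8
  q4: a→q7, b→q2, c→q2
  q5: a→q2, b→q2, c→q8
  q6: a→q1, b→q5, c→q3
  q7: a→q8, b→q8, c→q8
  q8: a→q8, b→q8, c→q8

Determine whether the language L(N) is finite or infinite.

finite

The useful states (reachable from q6 and able to reach an accepting state) are {q1, q4, q6}.
Restricted to these states the transition graph has no cycle, so every accepting path has bounded length and L is finite.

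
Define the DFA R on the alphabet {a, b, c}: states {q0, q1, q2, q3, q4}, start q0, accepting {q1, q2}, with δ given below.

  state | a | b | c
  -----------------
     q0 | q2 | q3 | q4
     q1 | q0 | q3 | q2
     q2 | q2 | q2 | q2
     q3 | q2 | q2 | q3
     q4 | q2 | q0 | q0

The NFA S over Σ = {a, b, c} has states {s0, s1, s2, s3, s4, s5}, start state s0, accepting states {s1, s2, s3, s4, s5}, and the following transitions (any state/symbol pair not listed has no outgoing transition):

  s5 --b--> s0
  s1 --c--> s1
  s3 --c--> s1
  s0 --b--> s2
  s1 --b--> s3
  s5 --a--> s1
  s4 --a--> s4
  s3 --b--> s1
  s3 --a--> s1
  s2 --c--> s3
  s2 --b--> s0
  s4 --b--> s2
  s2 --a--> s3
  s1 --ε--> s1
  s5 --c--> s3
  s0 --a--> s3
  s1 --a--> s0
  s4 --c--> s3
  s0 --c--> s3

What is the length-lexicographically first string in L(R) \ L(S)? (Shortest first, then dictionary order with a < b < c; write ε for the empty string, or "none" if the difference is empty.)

The string bb is accepted by R but not by S.
No shorter string lies in the difference, and bb is the lexicographically first length-2 string in L(R) \ L(S).

bb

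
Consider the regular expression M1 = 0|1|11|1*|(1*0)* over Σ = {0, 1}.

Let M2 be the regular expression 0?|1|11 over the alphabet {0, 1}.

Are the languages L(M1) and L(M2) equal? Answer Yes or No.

No

The string 00 is accepted by M1 but rejected by M2.
So L(M1) ≠ L(M2).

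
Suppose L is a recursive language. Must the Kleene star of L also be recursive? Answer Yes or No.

For an input w of length n, decide by dynamic programming over positions 0..n whether w factors into blocks from L, calling the decider for L on each of the O(n²) substrings; every call halts, so this decides L*.
So the recursive languages are closed under Kleene star.

Yes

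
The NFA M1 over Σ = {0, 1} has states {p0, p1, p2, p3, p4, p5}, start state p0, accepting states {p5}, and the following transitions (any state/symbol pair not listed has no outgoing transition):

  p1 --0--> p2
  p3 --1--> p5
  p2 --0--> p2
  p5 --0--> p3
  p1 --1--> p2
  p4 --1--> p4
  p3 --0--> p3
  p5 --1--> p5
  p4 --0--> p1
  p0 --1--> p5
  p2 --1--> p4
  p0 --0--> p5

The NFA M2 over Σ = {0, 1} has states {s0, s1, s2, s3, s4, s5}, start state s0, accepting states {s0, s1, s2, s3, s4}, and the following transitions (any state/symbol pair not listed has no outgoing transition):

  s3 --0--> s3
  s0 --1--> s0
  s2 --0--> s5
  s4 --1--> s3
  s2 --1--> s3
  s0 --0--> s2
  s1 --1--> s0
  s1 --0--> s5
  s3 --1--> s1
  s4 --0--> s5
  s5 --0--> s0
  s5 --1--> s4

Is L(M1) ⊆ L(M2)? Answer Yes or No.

Exploring the product automaton M1 × M2 from the start pair (p0, s0), following both machines on each input symbol, reaches 10 state pairs: (p0, s0), (p5, s2), (p5, s0), (p3, s5), (p5, s3), (p3, s2), (p3, s0), (p5, s4), (p3, s3), (p5, s1).
M1 accepts in {p5} and M2 accepts in {s0, s1, s2, s3, s4}. The reachable pairs whose M1-component is accepting are (p5, s2), (p5, s0), (p5, s3), (p5, s4), (p5, s1); in each of them the M2-component is accepting too, so the product for L(M1) \ L(M2) (M1-component accepting, M2-component rejecting) has no reachable accepting pair and the difference is empty.
Hence every string in L(M1) is also in L(M2).

Yes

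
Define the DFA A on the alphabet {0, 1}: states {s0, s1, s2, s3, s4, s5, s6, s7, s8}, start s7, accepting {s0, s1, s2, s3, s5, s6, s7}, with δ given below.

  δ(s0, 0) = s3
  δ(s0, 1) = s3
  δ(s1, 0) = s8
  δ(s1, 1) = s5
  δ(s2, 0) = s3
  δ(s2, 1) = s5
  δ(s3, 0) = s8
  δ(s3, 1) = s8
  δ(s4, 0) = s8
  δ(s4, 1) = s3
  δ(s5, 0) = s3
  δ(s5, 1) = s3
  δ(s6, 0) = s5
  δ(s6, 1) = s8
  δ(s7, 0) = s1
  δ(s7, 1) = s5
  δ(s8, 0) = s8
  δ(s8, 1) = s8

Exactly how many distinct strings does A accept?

8

The useful subgraph on states {s1, s3, s5, s7} is acyclic, so L(A) is finite; the longest accepting path visits 4 useful states, giving maximum string length 3.
Counting accepting paths from s7 by length: 1 of length 0, 2 of length 1, 3 of length 2, 2 of length 3. Total 8.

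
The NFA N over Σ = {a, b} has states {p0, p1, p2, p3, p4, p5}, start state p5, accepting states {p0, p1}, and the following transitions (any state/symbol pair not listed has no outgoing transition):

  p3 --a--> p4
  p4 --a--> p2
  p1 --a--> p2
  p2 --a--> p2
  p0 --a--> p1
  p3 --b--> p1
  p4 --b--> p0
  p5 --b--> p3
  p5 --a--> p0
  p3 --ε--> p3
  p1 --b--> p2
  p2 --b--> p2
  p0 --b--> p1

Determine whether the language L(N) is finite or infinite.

finite

The useful states (reachable from p5 and able to reach an accepting state) are {p0, p1, p3, p4, p5}.
Restricted to these states the transition graph has no cycle, so every accepting path has bounded length and L is finite.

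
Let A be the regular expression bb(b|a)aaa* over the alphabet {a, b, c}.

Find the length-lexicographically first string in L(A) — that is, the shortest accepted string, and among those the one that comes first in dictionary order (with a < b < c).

bbaaa

By inspection of the expression, no string of length less than 5 matches, and bbaaa is the lexicographically first match of length 5.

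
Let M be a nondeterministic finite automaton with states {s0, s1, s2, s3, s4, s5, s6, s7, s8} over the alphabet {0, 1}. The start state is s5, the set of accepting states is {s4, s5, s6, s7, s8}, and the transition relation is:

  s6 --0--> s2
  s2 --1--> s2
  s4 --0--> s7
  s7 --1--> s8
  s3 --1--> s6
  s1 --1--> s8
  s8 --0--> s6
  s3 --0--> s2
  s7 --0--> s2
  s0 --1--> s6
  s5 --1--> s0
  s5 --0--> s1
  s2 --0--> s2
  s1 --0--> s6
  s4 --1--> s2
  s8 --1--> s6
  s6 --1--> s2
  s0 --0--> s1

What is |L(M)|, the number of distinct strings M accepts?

10

The useful subgraph on states {s0, s1, s5, s6, s8} is acyclic, so L(M) is finite; the longest accepting path visits 5 useful states, giving maximum string length 4.
Counting accepting paths from s5 by length: 1 of length 0, 3 of length 2, 4 of length 3, 2 of length 4. Total 10.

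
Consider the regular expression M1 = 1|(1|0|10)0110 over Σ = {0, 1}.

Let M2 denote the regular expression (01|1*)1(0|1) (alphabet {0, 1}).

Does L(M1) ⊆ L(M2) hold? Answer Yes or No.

The string 1 is in L(M1) but not in L(M2).
So L(M1) ⊄ L(M2).

No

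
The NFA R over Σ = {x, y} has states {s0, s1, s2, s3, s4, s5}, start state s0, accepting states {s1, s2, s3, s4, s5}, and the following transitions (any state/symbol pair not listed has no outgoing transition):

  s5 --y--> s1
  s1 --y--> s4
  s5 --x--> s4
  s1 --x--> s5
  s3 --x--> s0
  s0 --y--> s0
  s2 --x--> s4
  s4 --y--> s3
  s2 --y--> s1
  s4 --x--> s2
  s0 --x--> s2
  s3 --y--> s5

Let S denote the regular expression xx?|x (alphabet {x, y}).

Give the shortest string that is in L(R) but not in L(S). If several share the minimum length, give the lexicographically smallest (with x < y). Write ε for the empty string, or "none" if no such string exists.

xy

The string xy is accepted by R but not by S.
No shorter string lies in the difference, and xy is the lexicographically first length-2 string in L(R) \ L(S).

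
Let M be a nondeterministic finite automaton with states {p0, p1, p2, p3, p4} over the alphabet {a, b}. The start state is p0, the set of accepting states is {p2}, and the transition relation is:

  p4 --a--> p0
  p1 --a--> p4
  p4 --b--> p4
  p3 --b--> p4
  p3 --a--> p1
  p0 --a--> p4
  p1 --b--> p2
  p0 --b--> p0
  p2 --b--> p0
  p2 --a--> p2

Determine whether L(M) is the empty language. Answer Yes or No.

Yes

The states reachable from the start state are {p0, p4}.
None of the accepting states {p2} is reachable, so no string is accepted and L(M) = ∅.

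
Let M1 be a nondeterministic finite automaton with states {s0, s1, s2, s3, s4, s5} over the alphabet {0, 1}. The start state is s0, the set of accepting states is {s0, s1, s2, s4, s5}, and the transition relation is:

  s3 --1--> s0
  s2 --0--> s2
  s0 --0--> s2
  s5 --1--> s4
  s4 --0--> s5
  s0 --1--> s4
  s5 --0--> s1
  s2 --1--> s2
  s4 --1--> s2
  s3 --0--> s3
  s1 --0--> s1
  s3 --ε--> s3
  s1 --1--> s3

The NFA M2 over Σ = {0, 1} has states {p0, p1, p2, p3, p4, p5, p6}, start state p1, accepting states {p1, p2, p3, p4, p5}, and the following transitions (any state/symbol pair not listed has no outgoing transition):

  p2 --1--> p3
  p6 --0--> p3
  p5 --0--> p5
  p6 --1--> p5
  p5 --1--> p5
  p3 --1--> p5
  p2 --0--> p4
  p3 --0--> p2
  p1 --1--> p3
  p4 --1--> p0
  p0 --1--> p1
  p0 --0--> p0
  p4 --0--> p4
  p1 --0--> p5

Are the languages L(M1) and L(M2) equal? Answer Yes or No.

Exploring the product automaton M1 × M2 from the start pair (s0, p1), following both machines on each input symbol, reaches 6 state pairs: (s0, p1), (s2, p5), (s4, p3), (s5, p2), (s1, p4), (s3, p0).
M1 accepts in {s0, s1, s2, s4, s5} and M2 accepts in {p1, p2, p3, p4, p5}. In every reachable pair the two components are either both accepting — (s0, p1), (s2, p5), (s4, p3), (s5, p2), (s1, p4) — or both non-accepting, so no string is accepted by exactly one of the machines: L(M1) \ L(M2) and L(M2) \ L(M1) are both empty.
Hence every string is accepted by M1 iff it is accepted by M2, and the two languages coincide.

Yes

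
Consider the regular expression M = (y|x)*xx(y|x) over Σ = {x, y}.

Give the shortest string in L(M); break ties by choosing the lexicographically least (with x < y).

By inspection of the expression, no string of length less than 3 matches, and xxx is the lexicographically first match of length 3.

xxx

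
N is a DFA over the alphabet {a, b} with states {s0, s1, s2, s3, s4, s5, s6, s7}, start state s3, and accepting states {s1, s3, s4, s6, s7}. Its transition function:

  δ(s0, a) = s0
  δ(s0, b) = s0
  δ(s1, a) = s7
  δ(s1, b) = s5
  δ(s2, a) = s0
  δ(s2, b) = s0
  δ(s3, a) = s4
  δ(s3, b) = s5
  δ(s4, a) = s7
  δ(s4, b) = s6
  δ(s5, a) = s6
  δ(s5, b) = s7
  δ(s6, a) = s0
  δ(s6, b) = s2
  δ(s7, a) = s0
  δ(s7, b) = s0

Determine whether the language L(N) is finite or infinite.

The useful states (reachable from s3 and able to reach an accepting state) are {s3, s4, s5, s6, s7}.
Restricted to these states the transition graph has no cycle, so every accepting path has bounded length and L is finite.

finite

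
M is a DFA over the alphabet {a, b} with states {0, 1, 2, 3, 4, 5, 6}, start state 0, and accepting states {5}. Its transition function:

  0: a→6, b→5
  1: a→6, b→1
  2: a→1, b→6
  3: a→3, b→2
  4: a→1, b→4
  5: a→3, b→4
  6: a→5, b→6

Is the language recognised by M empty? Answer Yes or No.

The string b is accepted: the run 0 → 5 ends in the accepting state 5.
Since at least one string is accepted, L(M) is not empty.

No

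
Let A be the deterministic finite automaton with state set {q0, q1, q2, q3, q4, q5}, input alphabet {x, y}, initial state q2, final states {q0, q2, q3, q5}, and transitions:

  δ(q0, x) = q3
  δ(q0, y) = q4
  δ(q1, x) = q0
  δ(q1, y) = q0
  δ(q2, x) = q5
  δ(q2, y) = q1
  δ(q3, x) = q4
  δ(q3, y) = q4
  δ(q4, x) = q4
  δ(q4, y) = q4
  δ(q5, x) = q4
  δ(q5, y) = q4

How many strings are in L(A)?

6

The useful subgraph on states {q0, q1, q2, q3, q5} is acyclic, so L(A) is finite; the longest accepting path visits 4 useful states, giving maximum string length 3.
Counting accepting paths from q2 by length: 1 of length 0, 1 of length 1, 2 of length 2, 2 of length 3. Total 6.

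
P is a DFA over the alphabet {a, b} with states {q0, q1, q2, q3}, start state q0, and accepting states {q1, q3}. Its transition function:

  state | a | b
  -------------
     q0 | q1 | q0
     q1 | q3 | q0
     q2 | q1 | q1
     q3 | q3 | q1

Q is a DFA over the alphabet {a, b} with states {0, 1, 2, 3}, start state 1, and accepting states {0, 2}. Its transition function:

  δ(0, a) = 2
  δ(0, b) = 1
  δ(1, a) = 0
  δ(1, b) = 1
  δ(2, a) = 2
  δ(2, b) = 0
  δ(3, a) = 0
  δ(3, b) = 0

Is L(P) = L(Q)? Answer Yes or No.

Exploring the product automaton P × Q from the start pair (q0, 1), following both machines on each input symbol, reaches 3 state pairs: (q0, 1), (q1, 0), (q3, 2).
P accepts in {q1, q3} and Q accepts in {0, 2}. In every reachable pair the two components are either both accepting — (q1, 0), (q3, 2) — or both non-accepting, so no string is accepted by exactly one of the machines: L(P) \ L(Q) and L(Q) \ L(P) are both empty.
Hence every string is accepted by P iff it is accepted by Q, and the two languages coincide.

Yes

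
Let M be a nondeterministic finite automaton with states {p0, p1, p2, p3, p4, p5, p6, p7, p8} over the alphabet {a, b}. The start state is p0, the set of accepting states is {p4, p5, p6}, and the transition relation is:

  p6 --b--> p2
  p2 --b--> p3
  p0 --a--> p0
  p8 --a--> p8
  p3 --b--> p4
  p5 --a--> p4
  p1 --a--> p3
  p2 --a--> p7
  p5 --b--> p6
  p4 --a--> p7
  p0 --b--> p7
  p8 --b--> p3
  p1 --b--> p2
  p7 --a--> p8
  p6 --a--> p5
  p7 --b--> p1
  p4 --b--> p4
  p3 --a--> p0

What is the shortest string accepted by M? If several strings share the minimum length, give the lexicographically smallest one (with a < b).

babb

A breadth-first search from p0 reaches an accepting state first via the path p0 → p7 → p8 → p3 → p4 on input babb.
No string of length < 4 is accepted (BFS exhausts all shorter strings without reaching an accepting state), and babb is the lexicographically least accepting string of length 4.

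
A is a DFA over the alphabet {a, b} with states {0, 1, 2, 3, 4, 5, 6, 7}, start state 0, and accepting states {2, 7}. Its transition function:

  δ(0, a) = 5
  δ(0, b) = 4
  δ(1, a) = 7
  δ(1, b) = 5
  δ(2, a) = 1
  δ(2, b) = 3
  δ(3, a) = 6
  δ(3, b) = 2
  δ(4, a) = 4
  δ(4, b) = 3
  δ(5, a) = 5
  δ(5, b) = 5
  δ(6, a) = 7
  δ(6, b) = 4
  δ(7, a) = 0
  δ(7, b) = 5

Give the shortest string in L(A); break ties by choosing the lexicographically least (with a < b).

A breadth-first search from 0 reaches an accepting state first via the path 0 → 4 → 3 → 2 on input bbb.
No string of length < 3 is accepted (BFS exhausts all shorter strings without reaching an accepting state), and bbb is the lexicographically least accepting string of length 3.

bbb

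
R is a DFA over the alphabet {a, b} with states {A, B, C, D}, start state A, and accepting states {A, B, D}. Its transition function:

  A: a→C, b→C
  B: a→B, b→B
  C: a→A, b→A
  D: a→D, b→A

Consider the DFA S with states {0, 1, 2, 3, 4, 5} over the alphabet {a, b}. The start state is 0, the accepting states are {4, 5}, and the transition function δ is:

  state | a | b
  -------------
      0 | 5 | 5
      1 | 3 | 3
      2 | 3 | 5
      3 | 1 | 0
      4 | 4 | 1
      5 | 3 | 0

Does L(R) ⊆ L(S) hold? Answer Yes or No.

The empty string ε is in L(R) but not in L(S).
So L(R) ⊄ L(S).

No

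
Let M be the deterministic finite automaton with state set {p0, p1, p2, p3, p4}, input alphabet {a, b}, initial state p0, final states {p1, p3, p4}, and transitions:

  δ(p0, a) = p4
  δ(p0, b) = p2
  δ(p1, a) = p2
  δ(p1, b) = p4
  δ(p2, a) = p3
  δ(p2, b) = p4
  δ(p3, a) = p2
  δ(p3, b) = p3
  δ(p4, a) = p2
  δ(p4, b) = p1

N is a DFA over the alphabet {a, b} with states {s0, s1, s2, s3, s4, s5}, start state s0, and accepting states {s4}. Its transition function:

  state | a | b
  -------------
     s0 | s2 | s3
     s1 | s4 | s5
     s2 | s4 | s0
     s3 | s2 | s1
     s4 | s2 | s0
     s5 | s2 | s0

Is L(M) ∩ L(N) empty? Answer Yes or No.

The string abaa is accepted by both M and N.
Hence L(M) ∩ L(N) ≠ ∅.

No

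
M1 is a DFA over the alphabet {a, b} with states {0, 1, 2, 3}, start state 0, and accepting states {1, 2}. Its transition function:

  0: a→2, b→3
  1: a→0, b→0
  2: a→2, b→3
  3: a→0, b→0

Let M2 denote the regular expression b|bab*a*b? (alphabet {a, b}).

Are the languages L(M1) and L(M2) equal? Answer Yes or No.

The string a is accepted by M1 but rejected by M2.
So L(M1) ≠ L(M2).

No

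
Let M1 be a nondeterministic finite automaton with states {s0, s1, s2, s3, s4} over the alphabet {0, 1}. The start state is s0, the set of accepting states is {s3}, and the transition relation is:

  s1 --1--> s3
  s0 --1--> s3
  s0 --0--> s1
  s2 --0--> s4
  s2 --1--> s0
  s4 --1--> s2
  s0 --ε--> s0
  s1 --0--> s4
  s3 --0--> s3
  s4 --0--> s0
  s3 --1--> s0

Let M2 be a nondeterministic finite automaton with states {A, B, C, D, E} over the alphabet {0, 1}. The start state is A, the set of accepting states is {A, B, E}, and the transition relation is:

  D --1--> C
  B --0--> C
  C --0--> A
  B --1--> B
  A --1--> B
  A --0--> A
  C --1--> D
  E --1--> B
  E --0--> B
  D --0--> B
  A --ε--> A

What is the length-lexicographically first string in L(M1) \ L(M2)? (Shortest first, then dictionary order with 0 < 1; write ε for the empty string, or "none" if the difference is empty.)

The string 10 is accepted by M1 but not by M2.
No shorter string lies in the difference, and 10 is the lexicographically first length-2 string in L(M1) \ L(M2).

10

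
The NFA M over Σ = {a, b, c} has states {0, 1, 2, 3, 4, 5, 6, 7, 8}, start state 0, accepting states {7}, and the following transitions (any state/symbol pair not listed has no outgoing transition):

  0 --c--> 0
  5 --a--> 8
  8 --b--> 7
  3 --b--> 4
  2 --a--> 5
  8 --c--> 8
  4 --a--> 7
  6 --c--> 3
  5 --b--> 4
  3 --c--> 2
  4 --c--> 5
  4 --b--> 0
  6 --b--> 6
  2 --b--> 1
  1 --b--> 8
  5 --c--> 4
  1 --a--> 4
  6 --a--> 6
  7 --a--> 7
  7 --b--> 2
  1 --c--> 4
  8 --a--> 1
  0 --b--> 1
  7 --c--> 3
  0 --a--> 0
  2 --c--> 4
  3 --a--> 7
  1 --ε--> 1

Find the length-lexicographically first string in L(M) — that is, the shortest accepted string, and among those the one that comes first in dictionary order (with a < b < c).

A breadth-first search from 0 reaches an accepting state first via the path 0 → 1 → 4 → 7 on input baa.
No string of length < 3 is accepted (BFS exhausts all shorter strings without reaching an accepting state), and baa is the lexicographically least accepting string of length 3.

baa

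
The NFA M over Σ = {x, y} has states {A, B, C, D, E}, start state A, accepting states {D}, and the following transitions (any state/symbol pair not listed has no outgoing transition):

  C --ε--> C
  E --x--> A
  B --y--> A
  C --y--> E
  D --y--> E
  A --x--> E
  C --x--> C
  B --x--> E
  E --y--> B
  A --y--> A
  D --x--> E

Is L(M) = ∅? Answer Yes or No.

The states reachable from the start state are {A, B, E}.
None of the accepting states {D} is reachable, so no string is accepted and L(M) = ∅.

Yes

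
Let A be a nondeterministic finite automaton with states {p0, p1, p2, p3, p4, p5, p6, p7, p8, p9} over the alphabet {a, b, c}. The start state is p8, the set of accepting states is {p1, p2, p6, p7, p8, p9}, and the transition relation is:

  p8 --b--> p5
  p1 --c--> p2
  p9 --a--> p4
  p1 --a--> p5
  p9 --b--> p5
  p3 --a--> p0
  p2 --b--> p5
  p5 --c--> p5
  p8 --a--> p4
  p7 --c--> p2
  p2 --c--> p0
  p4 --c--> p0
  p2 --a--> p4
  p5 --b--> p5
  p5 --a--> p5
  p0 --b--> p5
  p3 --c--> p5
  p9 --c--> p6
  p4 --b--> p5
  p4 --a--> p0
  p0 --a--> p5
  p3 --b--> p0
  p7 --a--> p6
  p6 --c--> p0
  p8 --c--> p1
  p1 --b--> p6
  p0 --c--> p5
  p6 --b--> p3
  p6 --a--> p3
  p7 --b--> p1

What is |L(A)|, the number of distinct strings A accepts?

4

The useful subgraph on states {p1, p2, p6, p8} is acyclic, so L(A) is finite; the longest accepting path visits 3 useful states, giving maximum string length 2.
Counting accepting paths from p8 by length: 1 of length 0, 1 of length 1, 2 of length 2. Total 4.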